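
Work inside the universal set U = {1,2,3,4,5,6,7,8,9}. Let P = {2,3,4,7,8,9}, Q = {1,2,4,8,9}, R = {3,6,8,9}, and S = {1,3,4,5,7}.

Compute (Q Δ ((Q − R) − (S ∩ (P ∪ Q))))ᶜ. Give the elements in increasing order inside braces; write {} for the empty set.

Q − R = {1,2,4}
P ∪ Q = {1,2,3,4,7,8,9}
S ∩ (P ∪ Q) = {1,3,4,7}
(Q − R) − (S ∩ (P ∪ Q)) = {2}
Q Δ ((Q − R) − (S ∩ (P ∪ Q))) = {1,4,8,9}
(Q Δ ((Q − R) − (S ∩ (P ∪ Q))))ᶜ = {2,3,5,6,7}

{2,3,5,6,7}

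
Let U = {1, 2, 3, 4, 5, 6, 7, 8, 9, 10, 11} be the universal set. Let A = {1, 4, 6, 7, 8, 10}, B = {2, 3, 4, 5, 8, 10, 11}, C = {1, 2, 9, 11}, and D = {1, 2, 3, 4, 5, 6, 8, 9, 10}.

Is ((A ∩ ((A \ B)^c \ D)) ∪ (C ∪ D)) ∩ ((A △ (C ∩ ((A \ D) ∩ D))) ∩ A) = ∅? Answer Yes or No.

A \ B = {1, 6, 7}
(A \ B)^c = {2, 3, 4, 5, 8, 9, 10, 11}
(A \ B)^c \ D = {11}
A ∩ ((A \ B)^c \ D) = {}
C ∪ D = {1, 2, 3, 4, 5, 6, 8, 9, 10, 11}
(A ∩ ((A \ B)^c \ D)) ∪ (C ∪ D) = {1, 2, 3, 4, 5, 6, 8, 9, 10, 11}
A \ D = {7}
(A \ D) ∩ D = {}
C ∩ ((A \ D) ∩ D) = {}
A △ (C ∩ ((A \ D) ∩ D)) = {1, 4, 6, 7, 8, 10}
(A △ (C ∩ ((A \ D) ∩ D))) ∩ A = {1, 4, 6, 7, 8, 10}
1 lies in both, so they are not disjoint.

No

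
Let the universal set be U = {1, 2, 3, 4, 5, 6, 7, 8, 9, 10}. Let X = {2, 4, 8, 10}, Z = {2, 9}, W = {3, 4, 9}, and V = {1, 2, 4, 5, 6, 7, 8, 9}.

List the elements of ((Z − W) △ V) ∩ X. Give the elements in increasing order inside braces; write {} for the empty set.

Z − W = {2}
(Z − W) △ V = {1, 4, 5, 6, 7, 8, 9}
((Z − W) △ V) ∩ X = {4, 8}

{4, 8}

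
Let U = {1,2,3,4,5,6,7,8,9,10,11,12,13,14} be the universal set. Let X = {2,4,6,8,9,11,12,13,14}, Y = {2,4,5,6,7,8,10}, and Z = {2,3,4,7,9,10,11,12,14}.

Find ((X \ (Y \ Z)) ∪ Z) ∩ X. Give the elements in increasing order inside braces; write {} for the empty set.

Y \ Z = {5,6,8}
X \ (Y \ Z) = {2,4,9,11,12,13,14}
(X \ (Y \ Z)) ∪ Z = {2,3,4,7,9,10,11,12,13,14}
((X \ (Y \ Z)) ∪ Z) ∩ X = {2,4,9,11,12,13,14}

{2,4,9,11,12,13,14}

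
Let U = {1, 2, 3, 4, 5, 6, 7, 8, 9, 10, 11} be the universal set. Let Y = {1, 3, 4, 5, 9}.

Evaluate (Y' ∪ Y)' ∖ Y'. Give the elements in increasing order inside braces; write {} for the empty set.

Y' = {2, 6, 7, 8, 10, 11}
Y' ∪ Y = {1, 2, 3, 4, 5, 6, 7, 8, 9, 10, 11}
(Y' ∪ Y)' = {}
(Y' ∪ Y)' ∖ Y' = {}

{}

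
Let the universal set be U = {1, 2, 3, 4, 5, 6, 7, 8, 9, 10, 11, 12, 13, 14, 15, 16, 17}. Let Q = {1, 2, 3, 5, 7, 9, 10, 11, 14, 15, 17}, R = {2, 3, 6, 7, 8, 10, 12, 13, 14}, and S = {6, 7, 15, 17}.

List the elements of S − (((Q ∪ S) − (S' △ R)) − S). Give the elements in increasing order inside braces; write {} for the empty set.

{6, 7, 15, 17}

Q ∪ S = {1, 2, 3, 5, 6, 7, 9, 10, 11, 14, 15, 17}
S' = {1, 2, 3, 4, 5, 8, 9, 10, 11, 12, 13, 14, 16}
S' △ R = {1, 4, 5, 6, 7, 9, 11, 16}
(Q ∪ S) − (S' △ R) = {2, 3, 10, 14, 15, 17}
((Q ∪ S) − (S' △ R)) − S = {2, 3, 10, 14}
S − (((Q ∪ S) − (S' △ R)) − S) = {6, 7, 15, 17}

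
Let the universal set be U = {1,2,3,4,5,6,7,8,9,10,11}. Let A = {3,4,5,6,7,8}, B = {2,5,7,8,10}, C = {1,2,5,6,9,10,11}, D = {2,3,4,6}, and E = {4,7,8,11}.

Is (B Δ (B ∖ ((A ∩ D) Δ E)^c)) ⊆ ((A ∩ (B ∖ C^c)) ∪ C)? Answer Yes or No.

A ∩ D = {3,4,6}
(A ∩ D) Δ E = {3,6,7,8,11}
((A ∩ D) Δ E)^c = {1,2,4,5,9,10}
B ∖ ((A ∩ D) Δ E)^c = {7,8}
B Δ (B ∖ ((A ∩ D) Δ E)^c) = {2,5,10}
C^c = {3,4,7,8}
B ∖ C^c = {2,5,10}
A ∩ (B ∖ C^c) = {5}
(A ∩ (B ∖ C^c)) ∪ C = {1,2,5,6,9,10,11}
Every element of {2,5,10} is in {1,2,5,6,9,10,11}, so B Δ (B ∖ ((A ∩ D) Δ E)^c) ⊆ (A ∩ (B ∖ C^c)) ∪ C.

Yes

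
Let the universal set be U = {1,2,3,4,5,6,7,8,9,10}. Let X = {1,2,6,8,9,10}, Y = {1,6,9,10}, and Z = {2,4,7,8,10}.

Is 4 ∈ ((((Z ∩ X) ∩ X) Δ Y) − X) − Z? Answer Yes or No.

4 ∈ Z and 4 ∉ X, so 4 ∉ Z ∩ X
4 ∉ (Z ∩ X) and 4 ∉ X, so 4 ∉ (Z ∩ X) ∩ X
4 ∉ ((Z ∩ X) ∩ X) and 4 ∉ Y, so 4 ∉ ((Z ∩ X) ∩ X) Δ Y
4 ∉ (((Z ∩ X) ∩ X) Δ Y) and 4 ∉ X, so 4 ∉ (((Z ∩ X) ∩ X) Δ Y) − X
4 ∉ ((((Z ∩ X) ∩ X) Δ Y) − X) and 4 ∈ Z, so 4 ∉ ((((Z ∩ X) ∩ X) Δ Y) − X) − Z

No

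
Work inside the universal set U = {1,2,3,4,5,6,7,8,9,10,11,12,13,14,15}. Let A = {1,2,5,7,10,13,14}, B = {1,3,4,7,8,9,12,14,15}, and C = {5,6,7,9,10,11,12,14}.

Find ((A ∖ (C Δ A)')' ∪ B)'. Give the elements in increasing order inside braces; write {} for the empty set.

{2,13}

C Δ A = {1,2,6,9,11,12,13}
(C Δ A)' = {3,4,5,7,8,10,14,15}
A ∖ (C Δ A)' = {1,2,13}
(A ∖ (C Δ A)')' = {3,4,5,6,7,8,9,10,11,12,14,15}
(A ∖ (C Δ A)')' ∪ B = {1,3,4,5,6,7,8,9,10,11,12,14,15}
((A ∖ (C Δ A)')' ∪ B)' = {2,13}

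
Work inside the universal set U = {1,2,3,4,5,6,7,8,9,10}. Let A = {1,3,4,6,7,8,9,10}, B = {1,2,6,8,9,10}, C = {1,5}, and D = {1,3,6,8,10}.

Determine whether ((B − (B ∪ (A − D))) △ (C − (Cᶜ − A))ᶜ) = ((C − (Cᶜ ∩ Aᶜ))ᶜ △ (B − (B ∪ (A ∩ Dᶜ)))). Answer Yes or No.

Yes

A − D = {4,7,9}
B ∪ (A − D) = {1,2,4,6,7,8,9,10}
B − (B ∪ (A − D)) = {}
Cᶜ = {2,3,4,6,7,8,9,10}
Cᶜ − A = {2}
C − (Cᶜ − A) = {1,5}
(C − (Cᶜ − A))ᶜ = {2,3,4,6,7,8,9,10}
(B − (B ∪ (A − D))) △ (C − (Cᶜ − A))ᶜ = {2,3,4,6,7,8,9,10}
Aᶜ = {2,5}
Cᶜ ∩ Aᶜ = {2}
C − (Cᶜ ∩ Aᶜ) = {1,5}
(C − (Cᶜ ∩ Aᶜ))ᶜ = {2,3,4,6,7,8,9,10}
Dᶜ = {2,4,5,7,9}
A ∩ Dᶜ = {4,7,9}
B ∪ (A ∩ Dᶜ) = {1,2,4,6,7,8,9,10}
B − (B ∪ (A ∩ Dᶜ)) = {}
(C − (Cᶜ ∩ Aᶜ))ᶜ △ (B − (B ∪ (A ∩ Dᶜ))) = {2,3,4,6,7,8,9,10}
Both equal {2,3,4,6,7,8,9,10}, so (B − (B ∪ (A − D))) △ (C − (Cᶜ − A))ᶜ = (C − (Cᶜ ∩ Aᶜ))ᶜ △ (B − (B ∪ (A ∩ Dᶜ))).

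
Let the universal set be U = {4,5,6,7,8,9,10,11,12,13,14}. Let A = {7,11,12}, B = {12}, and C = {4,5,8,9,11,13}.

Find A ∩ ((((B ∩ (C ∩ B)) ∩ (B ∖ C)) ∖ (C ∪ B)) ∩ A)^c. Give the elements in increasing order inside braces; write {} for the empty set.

{7,11,12}

C ∩ B = {}
B ∩ (C ∩ B) = {}
B ∖ C = {12}
(B ∩ (C ∩ B)) ∩ (B ∖ C) = {}
C ∪ B = {4,5,8,9,11,12,13}
((B ∩ (C ∩ B)) ∩ (B ∖ C)) ∖ (C ∪ B) = {}
(((B ∩ (C ∩ B)) ∩ (B ∖ C)) ∖ (C ∪ B)) ∩ A = {}
((((B ∩ (C ∩ B)) ∩ (B ∖ C)) ∖ (C ∪ B)) ∩ A)^c = {4,5,6,7,8,9,10,11,12,13,14}
A ∩ ((((B ∩ (C ∩ B)) ∩ (B ∖ C)) ∖ (C ∪ B)) ∩ A)^c = {7,11,12}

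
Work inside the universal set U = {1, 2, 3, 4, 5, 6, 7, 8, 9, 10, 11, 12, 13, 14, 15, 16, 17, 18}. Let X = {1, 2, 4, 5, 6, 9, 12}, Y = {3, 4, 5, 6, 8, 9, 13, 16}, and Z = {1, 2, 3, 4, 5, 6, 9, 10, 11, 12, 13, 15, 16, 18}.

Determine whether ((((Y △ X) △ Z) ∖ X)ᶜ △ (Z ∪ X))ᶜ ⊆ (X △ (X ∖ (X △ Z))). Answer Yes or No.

Y △ X = {1, 2, 3, 8, 12, 13, 16}
(Y △ X) △ Z = {4, 5, 6, 8, 9, 10, 11, 15, 18}
((Y △ X) △ Z) ∖ X = {8, 10, 11, 15, 18}
(((Y △ X) △ Z) ∖ X)ᶜ = {1, 2, 3, 4, 5, 6, 7, 9, 12, 13, 14, 16, 17}
Z ∪ X = {1, 2, 3, 4, 5, 6, 9, 10, 11, 12, 13, 15, 16, 18}
(((Y △ X) △ Z) ∖ X)ᶜ △ (Z ∪ X) = {7, 10, 11, 14, 15, 17, 18}
((((Y △ X) △ Z) ∖ X)ᶜ △ (Z ∪ X))ᶜ = {1, 2, 3, 4, 5, 6, 8, 9, 12, 13, 16}
X △ Z = {3, 10, 11, 13, 15, 16, 18}
X ∖ (X △ Z) = {1, 2, 4, 5, 6, 9, 12}
X △ (X ∖ (X △ Z)) = {}
1 ∈ ((((Y △ X) △ Z) ∖ X)ᶜ △ (Z ∪ X))ᶜ but 1 ∉ X △ (X ∖ (X △ Z)), so the inclusion fails.

No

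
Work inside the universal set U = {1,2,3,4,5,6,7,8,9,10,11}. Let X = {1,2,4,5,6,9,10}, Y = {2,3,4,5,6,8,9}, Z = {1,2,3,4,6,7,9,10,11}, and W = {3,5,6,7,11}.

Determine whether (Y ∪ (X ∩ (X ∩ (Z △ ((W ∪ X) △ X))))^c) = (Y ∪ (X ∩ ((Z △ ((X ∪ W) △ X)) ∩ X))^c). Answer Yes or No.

Yes

W ∪ X = {1,2,3,4,5,6,7,9,10,11}
(W ∪ X) △ X = {3,7,11}
Z △ ((W ∪ X) △ X) = {1,2,4,6,9,10}
X ∩ (Z △ ((W ∪ X) △ X)) = {1,2,4,6,9,10}
X ∩ (X ∩ (Z △ ((W ∪ X) △ X))) = {1,2,4,6,9,10}
(X ∩ (X ∩ (Z △ ((W ∪ X) △ X))))^c = {3,5,7,8,11}
Y ∪ (X ∩ (X ∩ (Z △ ((W ∪ X) △ X))))^c = {2,3,4,5,6,7,8,9,11}
X ∪ W = {1,2,3,4,5,6,7,9,10,11}
(X ∪ W) △ X = {3,7,11}
Z △ ((X ∪ W) △ X) = {1,2,4,6,9,10}
(Z △ ((X ∪ W) △ X)) ∩ X = {1,2,4,6,9,10}
X ∩ ((Z △ ((X ∪ W) △ X)) ∩ X) = {1,2,4,6,9,10}
(X ∩ ((Z △ ((X ∪ W) △ X)) ∩ X))^c = {3,5,7,8,11}
Y ∪ (X ∩ ((Z △ ((X ∪ W) △ X)) ∩ X))^c = {2,3,4,5,6,7,8,9,11}
Both equal {2,3,4,5,6,7,8,9,11}, so Y ∪ (X ∩ (X ∩ (Z △ ((W ∪ X) △ X))))^c = Y ∪ (X ∩ ((Z △ ((X ∪ W) △ X)) ∩ X))^c.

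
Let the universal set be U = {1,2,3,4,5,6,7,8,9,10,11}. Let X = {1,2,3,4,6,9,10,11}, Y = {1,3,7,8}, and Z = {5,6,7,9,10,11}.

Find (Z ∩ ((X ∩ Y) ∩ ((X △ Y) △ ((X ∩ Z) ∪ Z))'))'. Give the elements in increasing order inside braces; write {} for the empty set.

X ∩ Y = {1,3}
X △ Y = {2,4,6,7,8,9,10,11}
X ∩ Z = {6,9,10,11}
(X ∩ Z) ∪ Z = {5,6,7,9,10,11}
(X △ Y) △ ((X ∩ Z) ∪ Z) = {2,4,5,8}
((X △ Y) △ ((X ∩ Z) ∪ Z))' = {1,3,6,7,9,10,11}
(X ∩ Y) ∩ ((X △ Y) △ ((X ∩ Z) ∪ Z))' = {1,3}
Z ∩ ((X ∩ Y) ∩ ((X △ Y) △ ((X ∩ Z) ∪ Z))') = {}
(Z ∩ ((X ∩ Y) ∩ ((X △ Y) △ ((X ∩ Z) ∪ Z))'))' = {1,2,3,4,5,6,7,8,9,10,11}

{1,2,3,4,5,6,7,8,9,10,11}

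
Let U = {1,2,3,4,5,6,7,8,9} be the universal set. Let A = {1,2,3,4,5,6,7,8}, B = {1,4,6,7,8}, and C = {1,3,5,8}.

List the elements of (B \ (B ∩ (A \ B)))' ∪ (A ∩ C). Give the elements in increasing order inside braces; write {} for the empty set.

{1,2,3,5,8,9}

A \ B = {2,3,5}
B ∩ (A \ B) = {}
B \ (B ∩ (A \ B)) = {1,4,6,7,8}
(B \ (B ∩ (A \ B)))' = {2,3,5,9}
A ∩ C = {1,3,5,8}
(B \ (B ∩ (A \ B)))' ∪ (A ∩ C) = {1,2,3,5,8,9}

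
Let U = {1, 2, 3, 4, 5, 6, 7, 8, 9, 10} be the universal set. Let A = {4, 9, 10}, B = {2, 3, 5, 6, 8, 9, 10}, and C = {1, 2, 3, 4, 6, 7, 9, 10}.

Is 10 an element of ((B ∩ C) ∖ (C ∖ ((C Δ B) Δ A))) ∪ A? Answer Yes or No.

Yes

10 ∈ B and 10 ∈ C, so 10 ∈ B ∩ C
10 ∈ C and 10 ∈ B, so 10 ∉ C Δ B
10 ∉ (C Δ B) and 10 ∈ A, so 10 ∈ (C Δ B) Δ A
10 ∈ C and 10 ∈ ((C Δ B) Δ A), so 10 ∉ C ∖ ((C Δ B) Δ A)
10 ∈ (B ∩ C) and 10 ∉ (C ∖ ((C Δ B) Δ A)), so 10 ∈ (B ∩ C) ∖ (C ∖ ((C Δ B) Δ A))
10 ∈ ((B ∩ C) ∖ (C ∖ ((C Δ B) Δ A))) and 10 ∈ A, so 10 ∈ ((B ∩ C) ∖ (C ∖ ((C Δ B) Δ A))) ∪ A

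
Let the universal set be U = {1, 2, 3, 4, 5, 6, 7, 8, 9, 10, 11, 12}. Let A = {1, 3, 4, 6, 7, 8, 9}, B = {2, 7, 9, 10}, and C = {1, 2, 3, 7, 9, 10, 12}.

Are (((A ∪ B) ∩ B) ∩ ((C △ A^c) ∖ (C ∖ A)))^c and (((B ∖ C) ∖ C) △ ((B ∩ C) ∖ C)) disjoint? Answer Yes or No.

A ∪ B = {1, 2, 3, 4, 6, 7, 8, 9, 10}
(A ∪ B) ∩ B = {2, 7, 9, 10}
A^c = {2, 5, 10, 11, 12}
C △ A^c = {1, 3, 5, 7, 9, 11}
C ∖ A = {2, 10, 12}
(C △ A^c) ∖ (C ∖ A) = {1, 3, 5, 7, 9, 11}
((A ∪ B) ∩ B) ∩ ((C △ A^c) ∖ (C ∖ A)) = {7, 9}
(((A ∪ B) ∩ B) ∩ ((C △ A^c) ∖ (C ∖ A)))^c = {1, 2, 3, 4, 5, 6, 8, 10, 11, 12}
B ∖ C = {}
(B ∖ C) ∖ C = {}
B ∩ C = {2, 7, 9, 10}
(B ∩ C) ∖ C = {}
((B ∖ C) ∖ C) △ ((B ∩ C) ∖ C) = {}
{1, 2, 3, 4, 5, 6, 8, 10, 11, 12} and {} share no elements.

Yes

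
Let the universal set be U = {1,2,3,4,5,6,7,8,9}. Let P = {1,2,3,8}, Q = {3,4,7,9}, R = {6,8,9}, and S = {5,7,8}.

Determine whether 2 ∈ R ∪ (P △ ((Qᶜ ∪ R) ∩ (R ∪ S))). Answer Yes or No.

Yes

2 ∉ Q, so 2 ∈ Qᶜ
2 ∈ Qᶜ and 2 ∉ R, so 2 ∈ Qᶜ ∪ R
2 ∉ R and 2 ∉ S, so 2 ∉ R ∪ S
2 ∈ (Qᶜ ∪ R) and 2 ∉ (R ∪ S), so 2 ∉ (Qᶜ ∪ R) ∩ (R ∪ S)
2 ∈ P and 2 ∉ ((Qᶜ ∪ R) ∩ (R ∪ S)), so 2 ∈ P △ ((Qᶜ ∪ R) ∩ (R ∪ S))
2 ∉ R and 2 ∈ (P △ ((Qᶜ ∪ R) ∩ (R ∪ S))), so 2 ∈ R ∪ (P △ ((Qᶜ ∪ R) ∩ (R ∪ S)))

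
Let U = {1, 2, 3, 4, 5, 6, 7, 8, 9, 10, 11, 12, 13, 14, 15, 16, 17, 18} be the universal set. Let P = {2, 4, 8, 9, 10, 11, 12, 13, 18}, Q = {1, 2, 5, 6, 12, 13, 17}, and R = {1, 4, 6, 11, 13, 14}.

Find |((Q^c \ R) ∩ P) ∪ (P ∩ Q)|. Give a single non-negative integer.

Q^c = {3, 4, 7, 8, 9, 10, 11, 14, 15, 16, 18}
Q^c \ R = {3, 7, 8, 9, 10, 15, 16, 18}
(Q^c \ R) ∩ P = {8, 9, 10, 18}
P ∩ Q = {2, 12, 13}
((Q^c \ R) ∩ P) ∪ (P ∩ Q) = {2, 8, 9, 10, 12, 13, 18}
|((Q^c \ R) ∩ P) ∪ (P ∩ Q)| = 7

7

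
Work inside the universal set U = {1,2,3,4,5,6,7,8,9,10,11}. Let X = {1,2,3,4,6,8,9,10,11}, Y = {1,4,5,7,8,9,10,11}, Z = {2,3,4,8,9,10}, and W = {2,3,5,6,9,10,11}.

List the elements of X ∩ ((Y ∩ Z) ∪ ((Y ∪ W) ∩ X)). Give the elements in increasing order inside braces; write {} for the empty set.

{1,2,3,4,6,8,9,10,11}

Y ∩ Z = {4,8,9,10}
Y ∪ W = {1,2,3,4,5,6,7,8,9,10,11}
(Y ∪ W) ∩ X = {1,2,3,4,6,8,9,10,11}
(Y ∩ Z) ∪ ((Y ∪ W) ∩ X) = {1,2,3,4,6,8,9,10,11}
X ∩ ((Y ∩ Z) ∪ ((Y ∪ W) ∩ X)) = {1,2,3,4,6,8,9,10,11}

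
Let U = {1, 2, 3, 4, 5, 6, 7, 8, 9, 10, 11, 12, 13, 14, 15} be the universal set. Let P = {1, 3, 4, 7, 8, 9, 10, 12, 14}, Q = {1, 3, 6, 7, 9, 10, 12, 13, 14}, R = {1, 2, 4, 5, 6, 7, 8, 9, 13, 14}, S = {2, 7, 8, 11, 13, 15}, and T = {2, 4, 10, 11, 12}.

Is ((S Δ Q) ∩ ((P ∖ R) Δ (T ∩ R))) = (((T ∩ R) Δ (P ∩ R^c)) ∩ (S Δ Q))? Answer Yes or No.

S Δ Q = {1, 2, 3, 6, 8, 9, 10, 11, 12, 14, 15}
P ∖ R = {3, 10, 12}
T ∩ R = {2, 4}
(P ∖ R) Δ (T ∩ R) = {2, 3, 4, 10, 12}
(S Δ Q) ∩ ((P ∖ R) Δ (T ∩ R)) = {2, 3, 10, 12}
R^c = {3, 10, 11, 12, 15}
P ∩ R^c = {3, 10, 12}
(T ∩ R) Δ (P ∩ R^c) = {2, 3, 4, 10, 12}
((T ∩ R) Δ (P ∩ R^c)) ∩ (S Δ Q) = {2, 3, 10, 12}
Both equal {2, 3, 10, 12}, so (S Δ Q) ∩ ((P ∖ R) Δ (T ∩ R)) = ((T ∩ R) Δ (P ∩ R^c)) ∩ (S Δ Q).

Yes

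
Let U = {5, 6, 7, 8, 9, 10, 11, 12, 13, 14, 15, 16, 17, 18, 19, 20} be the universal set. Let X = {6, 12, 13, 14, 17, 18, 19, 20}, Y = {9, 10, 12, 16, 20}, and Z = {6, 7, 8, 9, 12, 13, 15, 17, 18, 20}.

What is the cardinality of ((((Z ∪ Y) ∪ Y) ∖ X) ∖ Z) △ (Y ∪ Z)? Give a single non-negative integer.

10

Z ∪ Y = {6, 7, 8, 9, 10, 12, 13, 15, 16, 17, 18, 20}
(Z ∪ Y) ∪ Y = {6, 7, 8, 9, 10, 12, 13, 15, 16, 17, 18, 20}
((Z ∪ Y) ∪ Y) ∖ X = {7, 8, 9, 10, 15, 16}
(((Z ∪ Y) ∪ Y) ∖ X) ∖ Z = {10, 16}
Y ∪ Z = {6, 7, 8, 9, 10, 12, 13, 15, 16, 17, 18, 20}
((((Z ∪ Y) ∪ Y) ∖ X) ∖ Z) △ (Y ∪ Z) = {6, 7, 8, 9, 12, 13, 15, 17, 18, 20}
|((((Z ∪ Y) ∪ Y) ∖ X) ∖ Z) △ (Y ∪ Z)| = 10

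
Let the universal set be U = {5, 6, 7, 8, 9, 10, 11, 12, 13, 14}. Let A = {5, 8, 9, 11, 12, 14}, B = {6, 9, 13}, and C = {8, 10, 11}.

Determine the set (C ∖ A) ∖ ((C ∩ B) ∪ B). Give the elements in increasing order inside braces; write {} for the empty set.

C ∖ A = {10}
C ∩ B = {}
(C ∩ B) ∪ B = {6, 9, 13}
(C ∖ A) ∖ ((C ∩ B) ∪ B) = {10}

{10}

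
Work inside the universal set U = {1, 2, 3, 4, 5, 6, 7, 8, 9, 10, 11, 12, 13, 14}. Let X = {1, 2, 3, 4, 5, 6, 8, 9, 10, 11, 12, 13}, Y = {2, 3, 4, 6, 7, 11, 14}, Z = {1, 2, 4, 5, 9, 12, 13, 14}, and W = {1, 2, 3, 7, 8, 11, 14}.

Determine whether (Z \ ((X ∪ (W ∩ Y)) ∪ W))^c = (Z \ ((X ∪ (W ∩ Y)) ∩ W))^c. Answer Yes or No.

W ∩ Y = {2, 3, 7, 11, 14}
X ∪ (W ∩ Y) = {1, 2, 3, 4, 5, 6, 7, 8, 9, 10, 11, 12, 13, 14}
(X ∪ (W ∩ Y)) ∪ W = {1, 2, 3, 4, 5, 6, 7, 8, 9, 10, 11, 12, 13, 14}
Z \ ((X ∪ (W ∩ Y)) ∪ W) = {}
(Z \ ((X ∪ (W ∩ Y)) ∪ W))^c = {1, 2, 3, 4, 5, 6, 7, 8, 9, 10, 11, 12, 13, 14}
(X ∪ (W ∩ Y)) ∩ W = {1, 2, 3, 7, 8, 11, 14}
Z \ ((X ∪ (W ∩ Y)) ∩ W) = {4, 5, 9, 12, 13}
(Z \ ((X ∪ (W ∩ Y)) ∩ W))^c = {1, 2, 3, 6, 7, 8, 10, 11, 14}
4 ∈ (Z \ ((X ∪ (W ∩ Y)) ∪ W))^c but 4 ∉ (Z \ ((X ∪ (W ∩ Y)) ∩ W))^c, so they differ.

No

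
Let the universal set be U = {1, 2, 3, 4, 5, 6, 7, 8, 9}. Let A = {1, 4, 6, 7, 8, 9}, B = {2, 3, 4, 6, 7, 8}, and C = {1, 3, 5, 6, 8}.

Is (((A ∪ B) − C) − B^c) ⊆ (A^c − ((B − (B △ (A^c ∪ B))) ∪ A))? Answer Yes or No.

No

A ∪ B = {1, 2, 3, 4, 6, 7, 8, 9}
(A ∪ B) − C = {2, 4, 7, 9}
B^c = {1, 5, 9}
((A ∪ B) − C) − B^c = {2, 4, 7}
A^c = {2, 3, 5}
A^c ∪ B = {2, 3, 4, 5, 6, 7, 8}
B △ (A^c ∪ B) = {5}
B − (B △ (A^c ∪ B)) = {2, 3, 4, 6, 7, 8}
(B − (B △ (A^c ∪ B))) ∪ A = {1, 2, 3, 4, 6, 7, 8, 9}
A^c − ((B − (B △ (A^c ∪ B))) ∪ A) = {5}
2 ∈ ((A ∪ B) − C) − B^c but 2 ∉ A^c − ((B − (B △ (A^c ∪ B))) ∪ A), so the inclusion fails.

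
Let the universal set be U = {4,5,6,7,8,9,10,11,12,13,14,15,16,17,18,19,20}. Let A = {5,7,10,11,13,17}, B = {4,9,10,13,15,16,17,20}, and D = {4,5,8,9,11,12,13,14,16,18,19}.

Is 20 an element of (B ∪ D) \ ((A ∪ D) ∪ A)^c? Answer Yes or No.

No

20 ∈ B and 20 ∉ D, so 20 ∈ B ∪ D
20 ∉ A and 20 ∉ D, so 20 ∉ A ∪ D
20 ∉ (A ∪ D) and 20 ∉ A, so 20 ∉ (A ∪ D) ∪ A
20 ∈ ((A ∪ D) ∪ A)^c since 20 ∉ ((A ∪ D) ∪ A)
20 ∈ (B ∪ D) and 20 ∈ ((A ∪ D) ∪ A)^c, so 20 ∉ (B ∪ D) \ ((A ∪ D) ∪ A)^c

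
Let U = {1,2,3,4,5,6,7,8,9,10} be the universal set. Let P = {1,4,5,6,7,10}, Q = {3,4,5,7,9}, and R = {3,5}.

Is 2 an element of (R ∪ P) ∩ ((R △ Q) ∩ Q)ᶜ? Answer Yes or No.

2 ∉ R and 2 ∉ P, so 2 ∉ R ∪ P
2 ∉ R and 2 ∉ Q, so 2 ∉ R △ Q
2 ∉ (R △ Q) and 2 ∉ Q, so 2 ∉ (R △ Q) ∩ Q
2 ∈ ((R △ Q) ∩ Q)ᶜ since 2 ∉ ((R △ Q) ∩ Q)
2 ∉ (R ∪ P) and 2 ∈ ((R △ Q) ∩ Q)ᶜ, so 2 ∉ (R ∪ P) ∩ ((R △ Q) ∩ Q)ᶜ

No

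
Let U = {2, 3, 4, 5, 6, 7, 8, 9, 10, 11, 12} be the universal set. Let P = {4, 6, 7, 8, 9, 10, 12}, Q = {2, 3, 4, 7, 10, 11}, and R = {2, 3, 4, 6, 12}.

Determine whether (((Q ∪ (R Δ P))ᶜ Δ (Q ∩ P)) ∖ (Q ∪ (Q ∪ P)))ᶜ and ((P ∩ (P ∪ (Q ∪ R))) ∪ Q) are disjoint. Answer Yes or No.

R Δ P = {2, 3, 7, 8, 9, 10}
Q ∪ (R Δ P) = {2, 3, 4, 7, 8, 9, 10, 11}
(Q ∪ (R Δ P))ᶜ = {5, 6, 12}
Q ∩ P = {4, 7, 10}
(Q ∪ (R Δ P))ᶜ Δ (Q ∩ P) = {4, 5, 6, 7, 10, 12}
Q ∪ P = {2, 3, 4, 6, 7, 8, 9, 10, 11, 12}
Q ∪ (Q ∪ P) = {2, 3, 4, 6, 7, 8, 9, 10, 11, 12}
((Q ∪ (R Δ P))ᶜ Δ (Q ∩ P)) ∖ (Q ∪ (Q ∪ P)) = {5}
(((Q ∪ (R Δ P))ᶜ Δ (Q ∩ P)) ∖ (Q ∪ (Q ∪ P)))ᶜ = {2, 3, 4, 6, 7, 8, 9, 10, 11, 12}
Q ∪ R = {2, 3, 4, 6, 7, 10, 11, 12}
P ∪ (Q ∪ R) = {2, 3, 4, 6, 7, 8, 9, 10, 11, 12}
P ∩ (P ∪ (Q ∪ R)) = {4, 6, 7, 8, 9, 10, 12}
(P ∩ (P ∪ (Q ∪ R))) ∪ Q = {2, 3, 4, 6, 7, 8, 9, 10, 11, 12}
2 lies in both, so they are not disjoint.

No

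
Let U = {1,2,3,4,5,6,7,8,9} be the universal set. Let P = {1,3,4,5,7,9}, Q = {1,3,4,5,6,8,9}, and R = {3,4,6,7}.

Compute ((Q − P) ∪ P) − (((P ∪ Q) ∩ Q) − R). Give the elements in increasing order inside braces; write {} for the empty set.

{3,4,6,7}

Q − P = {6,8}
(Q − P) ∪ P = {1,3,4,5,6,7,8,9}
P ∪ Q = {1,3,4,5,6,7,8,9}
(P ∪ Q) ∩ Q = {1,3,4,5,6,8,9}
((P ∪ Q) ∩ Q) − R = {1,5,8,9}
((Q − P) ∪ P) − (((P ∪ Q) ∩ Q) − R) = {3,4,6,7}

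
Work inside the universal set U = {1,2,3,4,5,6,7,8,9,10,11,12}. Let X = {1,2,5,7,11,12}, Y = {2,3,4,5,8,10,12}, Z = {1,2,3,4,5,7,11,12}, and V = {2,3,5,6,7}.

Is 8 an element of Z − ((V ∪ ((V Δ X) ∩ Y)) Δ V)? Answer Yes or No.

No

8 ∉ V and 8 ∉ X, so 8 ∉ V Δ X
8 ∉ (V Δ X) and 8 ∈ Y, so 8 ∉ (V Δ X) ∩ Y
8 ∉ V and 8 ∉ ((V Δ X) ∩ Y), so 8 ∉ V ∪ ((V Δ X) ∩ Y)
8 ∉ (V ∪ ((V Δ X) ∩ Y)) and 8 ∉ V, so 8 ∉ (V ∪ ((V Δ X) ∩ Y)) Δ V
8 ∉ Z and 8 ∉ ((V ∪ ((V Δ X) ∩ Y)) Δ V), so 8 ∉ Z − ((V ∪ ((V Δ X) ∩ Y)) Δ V)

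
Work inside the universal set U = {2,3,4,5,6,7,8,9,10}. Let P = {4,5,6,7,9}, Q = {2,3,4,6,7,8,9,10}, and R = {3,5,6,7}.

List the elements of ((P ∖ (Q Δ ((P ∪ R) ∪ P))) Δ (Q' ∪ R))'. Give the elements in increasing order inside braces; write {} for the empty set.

P ∪ R = {3,4,5,6,7,9}
(P ∪ R) ∪ P = {3,4,5,6,7,9}
Q Δ ((P ∪ R) ∪ P) = {2,5,8,10}
P ∖ (Q Δ ((P ∪ R) ∪ P)) = {4,6,7,9}
Q' = {5}
Q' ∪ R = {3,5,6,7}
(P ∖ (Q Δ ((P ∪ R) ∪ P))) Δ (Q' ∪ R) = {3,4,5,9}
((P ∖ (Q Δ ((P ∪ R) ∪ P))) Δ (Q' ∪ R))' = {2,6,7,8,10}

{2,6,7,8,10}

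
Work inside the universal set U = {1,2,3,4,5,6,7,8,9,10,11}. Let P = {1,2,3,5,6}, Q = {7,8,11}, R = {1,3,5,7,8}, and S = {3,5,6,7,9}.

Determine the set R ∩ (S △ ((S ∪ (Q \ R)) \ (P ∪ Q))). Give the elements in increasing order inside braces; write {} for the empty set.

Q \ R = {11}
S ∪ (Q \ R) = {3,5,6,7,9,11}
P ∪ Q = {1,2,3,5,6,7,8,11}
(S ∪ (Q \ R)) \ (P ∪ Q) = {9}
S △ ((S ∪ (Q \ R)) \ (P ∪ Q)) = {3,5,6,7}
R ∩ (S △ ((S ∪ (Q \ R)) \ (P ∪ Q))) = {3,5,7}

{3,5,7}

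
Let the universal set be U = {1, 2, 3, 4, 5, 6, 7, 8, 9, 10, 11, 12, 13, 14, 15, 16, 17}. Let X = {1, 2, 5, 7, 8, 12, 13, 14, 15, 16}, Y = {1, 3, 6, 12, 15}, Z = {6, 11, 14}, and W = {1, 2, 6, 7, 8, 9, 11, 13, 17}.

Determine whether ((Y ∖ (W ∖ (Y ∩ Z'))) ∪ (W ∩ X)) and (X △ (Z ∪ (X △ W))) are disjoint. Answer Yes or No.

No

Z' = {1, 2, 3, 4, 5, 7, 8, 9, 10, 12, 13, 15, 16, 17}
Y ∩ Z' = {1, 3, 12, 15}
W ∖ (Y ∩ Z') = {2, 6, 7, 8, 9, 11, 13, 17}
Y ∖ (W ∖ (Y ∩ Z')) = {1, 3, 12, 15}
W ∩ X = {1, 2, 7, 8, 13}
(Y ∖ (W ∖ (Y ∩ Z'))) ∪ (W ∩ X) = {1, 2, 3, 7, 8, 12, 13, 15}
X △ W = {5, 6, 9, 11, 12, 14, 15, 16, 17}
Z ∪ (X △ W) = {5, 6, 9, 11, 12, 14, 15, 16, 17}
X △ (Z ∪ (X △ W)) = {1, 2, 6, 7, 8, 9, 11, 13, 17}
1 lies in both, so they are not disjoint.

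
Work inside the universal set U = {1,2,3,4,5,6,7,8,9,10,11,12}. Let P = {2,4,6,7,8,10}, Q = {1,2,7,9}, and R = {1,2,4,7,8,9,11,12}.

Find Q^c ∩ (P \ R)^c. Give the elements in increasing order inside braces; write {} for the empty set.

{3,4,5,8,11,12}

Q^c = {3,4,5,6,8,10,11,12}
P \ R = {6,10}
(P \ R)^c = {1,2,3,4,5,7,8,9,11,12}
Q^c ∩ (P \ R)^c = {3,4,5,8,11,12}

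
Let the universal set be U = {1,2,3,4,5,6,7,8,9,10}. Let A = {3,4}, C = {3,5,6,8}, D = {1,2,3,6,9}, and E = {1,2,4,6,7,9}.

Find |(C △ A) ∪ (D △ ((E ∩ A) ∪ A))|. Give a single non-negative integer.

7

C △ A = {4,5,6,8}
E ∩ A = {4}
(E ∩ A) ∪ A = {3,4}
D △ ((E ∩ A) ∪ A) = {1,2,4,6,9}
(C △ A) ∪ (D △ ((E ∩ A) ∪ A)) = {1,2,4,5,6,8,9}
|(C △ A) ∪ (D △ ((E ∩ A) ∪ A))| = 7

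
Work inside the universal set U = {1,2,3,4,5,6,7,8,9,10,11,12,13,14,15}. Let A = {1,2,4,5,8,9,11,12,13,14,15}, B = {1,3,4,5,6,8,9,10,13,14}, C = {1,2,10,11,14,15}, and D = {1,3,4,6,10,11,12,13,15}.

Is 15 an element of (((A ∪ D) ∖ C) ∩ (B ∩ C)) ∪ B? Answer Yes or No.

No

15 ∈ A and 15 ∈ D, so 15 ∈ A ∪ D
15 ∈ (A ∪ D) and 15 ∈ C, so 15 ∉ (A ∪ D) ∖ C
15 ∉ B and 15 ∈ C, so 15 ∉ B ∩ C
15 ∉ ((A ∪ D) ∖ C) and 15 ∉ (B ∩ C), so 15 ∉ ((A ∪ D) ∖ C) ∩ (B ∩ C)
15 ∉ (((A ∪ D) ∖ C) ∩ (B ∩ C)) and 15 ∉ B, so 15 ∉ (((A ∪ D) ∖ C) ∩ (B ∩ C)) ∪ B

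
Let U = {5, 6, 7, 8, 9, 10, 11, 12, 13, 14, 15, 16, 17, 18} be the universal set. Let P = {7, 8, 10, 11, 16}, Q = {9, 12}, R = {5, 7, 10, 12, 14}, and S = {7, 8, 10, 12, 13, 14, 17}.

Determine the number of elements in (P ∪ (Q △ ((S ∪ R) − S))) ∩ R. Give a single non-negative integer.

S ∪ R = {5, 7, 8, 10, 12, 13, 14, 17}
(S ∪ R) − S = {5}
Q △ ((S ∪ R) − S) = {5, 9, 12}
P ∪ (Q △ ((S ∪ R) − S)) = {5, 7, 8, 9, 10, 11, 12, 16}
(P ∪ (Q △ ((S ∪ R) − S))) ∩ R = {5, 7, 10, 12}
|(P ∪ (Q △ ((S ∪ R) − S))) ∩ R| = 4

4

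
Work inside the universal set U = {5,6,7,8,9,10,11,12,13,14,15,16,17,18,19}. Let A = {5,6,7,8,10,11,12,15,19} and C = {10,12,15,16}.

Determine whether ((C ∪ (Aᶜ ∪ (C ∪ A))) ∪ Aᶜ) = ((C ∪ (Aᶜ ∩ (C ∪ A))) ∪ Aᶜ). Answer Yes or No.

No

Aᶜ = {9,13,14,16,17,18}
C ∪ A = {5,6,7,8,10,11,12,15,16,19}
Aᶜ ∪ (C ∪ A) = {5,6,7,8,9,10,11,12,13,14,15,16,17,18,19}
C ∪ (Aᶜ ∪ (C ∪ A)) = {5,6,7,8,9,10,11,12,13,14,15,16,17,18,19}
(C ∪ (Aᶜ ∪ (C ∪ A))) ∪ Aᶜ = {5,6,7,8,9,10,11,12,13,14,15,16,17,18,19}
Aᶜ ∩ (C ∪ A) = {16}
C ∪ (Aᶜ ∩ (C ∪ A)) = {10,12,15,16}
(C ∪ (Aᶜ ∩ (C ∪ A))) ∪ Aᶜ = {9,10,12,13,14,15,16,17,18}
5 ∈ (C ∪ (Aᶜ ∪ (C ∪ A))) ∪ Aᶜ but 5 ∉ (C ∪ (Aᶜ ∩ (C ∪ A))) ∪ Aᶜ, so they differ.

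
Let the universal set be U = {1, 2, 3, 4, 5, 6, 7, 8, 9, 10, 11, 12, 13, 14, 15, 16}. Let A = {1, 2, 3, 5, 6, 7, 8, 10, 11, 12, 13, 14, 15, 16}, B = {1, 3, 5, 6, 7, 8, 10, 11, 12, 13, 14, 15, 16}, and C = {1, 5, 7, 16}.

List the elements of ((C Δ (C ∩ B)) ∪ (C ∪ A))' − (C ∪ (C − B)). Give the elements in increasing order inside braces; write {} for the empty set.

{4, 9}

C ∩ B = {1, 5, 7, 16}
C Δ (C ∩ B) = {}
C ∪ A = {1, 2, 3, 5, 6, 7, 8, 10, 11, 12, 13, 14, 15, 16}
(C Δ (C ∩ B)) ∪ (C ∪ A) = {1, 2, 3, 5, 6, 7, 8, 10, 11, 12, 13, 14, 15, 16}
((C Δ (C ∩ B)) ∪ (C ∪ A))' = {4, 9}
C − B = {}
C ∪ (C − B) = {1, 5, 7, 16}
((C Δ (C ∩ B)) ∪ (C ∪ A))' − (C ∪ (C − B)) = {4, 9}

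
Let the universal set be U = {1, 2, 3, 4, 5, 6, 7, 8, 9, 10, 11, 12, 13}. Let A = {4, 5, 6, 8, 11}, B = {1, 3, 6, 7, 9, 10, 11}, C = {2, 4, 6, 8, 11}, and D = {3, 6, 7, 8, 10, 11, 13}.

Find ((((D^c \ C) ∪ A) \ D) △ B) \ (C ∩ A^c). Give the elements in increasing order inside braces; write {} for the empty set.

{3, 4, 5, 6, 7, 10, 11, 12}

D^c = {1, 2, 4, 5, 9, 12}
D^c \ C = {1, 5, 9, 12}
(D^c \ C) ∪ A = {1, 4, 5, 6, 8, 9, 11, 12}
((D^c \ C) ∪ A) \ D = {1, 4, 5, 9, 12}
(((D^c \ C) ∪ A) \ D) △ B = {3, 4, 5, 6, 7, 10, 11, 12}
A^c = {1, 2, 3, 7, 9, 10, 12, 13}
C ∩ A^c = {2}
((((D^c \ C) ∪ A) \ D) △ B) \ (C ∩ A^c) = {3, 4, 5, 6, 7, 10, 11, 12}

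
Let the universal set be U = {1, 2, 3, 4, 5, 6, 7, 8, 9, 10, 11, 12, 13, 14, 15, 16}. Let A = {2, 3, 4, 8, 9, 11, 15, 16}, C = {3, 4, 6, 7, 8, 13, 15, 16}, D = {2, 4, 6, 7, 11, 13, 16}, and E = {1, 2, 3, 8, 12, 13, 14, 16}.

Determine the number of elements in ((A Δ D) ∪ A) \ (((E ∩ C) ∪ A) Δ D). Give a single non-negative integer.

5

A Δ D = {3, 6, 7, 8, 9, 13, 15}
(A Δ D) ∪ A = {2, 3, 4, 6, 7, 8, 9, 11, 13, 15, 16}
E ∩ C = {3, 8, 13, 16}
(E ∩ C) ∪ A = {2, 3, 4, 8, 9, 11, 13, 15, 16}
((E ∩ C) ∪ A) Δ D = {3, 6, 7, 8, 9, 15}
((A Δ D) ∪ A) \ (((E ∩ C) ∪ A) Δ D) = {2, 4, 11, 13, 16}
|((A Δ D) ∪ A) \ (((E ∩ C) ∪ A) Δ D)| = 5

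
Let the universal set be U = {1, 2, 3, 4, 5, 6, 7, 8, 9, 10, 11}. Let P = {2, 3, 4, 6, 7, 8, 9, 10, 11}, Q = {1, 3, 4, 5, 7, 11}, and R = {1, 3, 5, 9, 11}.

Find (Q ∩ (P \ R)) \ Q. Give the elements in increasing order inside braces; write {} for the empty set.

{}

P \ R = {2, 4, 6, 7, 8, 10}
Q ∩ (P \ R) = {4, 7}
(Q ∩ (P \ R)) \ Q = {}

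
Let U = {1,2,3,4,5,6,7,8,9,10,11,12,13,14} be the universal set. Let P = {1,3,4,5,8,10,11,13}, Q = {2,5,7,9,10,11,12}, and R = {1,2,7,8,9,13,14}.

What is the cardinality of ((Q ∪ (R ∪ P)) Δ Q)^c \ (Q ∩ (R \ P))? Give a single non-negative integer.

R ∪ P = {1,2,3,4,5,7,8,9,10,11,13,14}
Q ∪ (R ∪ P) = {1,2,3,4,5,7,8,9,10,11,12,13,14}
(Q ∪ (R ∪ P)) Δ Q = {1,3,4,8,13,14}
((Q ∪ (R ∪ P)) Δ Q)^c = {2,5,6,7,9,10,11,12}
R \ P = {2,7,9,14}
Q ∩ (R \ P) = {2,7,9}
((Q ∪ (R ∪ P)) Δ Q)^c \ (Q ∩ (R \ P)) = {5,6,10,11,12}
|((Q ∪ (R ∪ P)) Δ Q)^c \ (Q ∩ (R \ P))| = 5

5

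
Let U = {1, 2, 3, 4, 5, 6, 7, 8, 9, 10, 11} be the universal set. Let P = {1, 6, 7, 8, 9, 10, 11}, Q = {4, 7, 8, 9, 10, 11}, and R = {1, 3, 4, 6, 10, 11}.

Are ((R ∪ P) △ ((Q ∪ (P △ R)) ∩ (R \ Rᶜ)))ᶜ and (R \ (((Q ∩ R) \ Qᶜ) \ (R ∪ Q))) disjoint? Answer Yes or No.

No

R ∪ P = {1, 3, 4, 6, 7, 8, 9, 10, 11}
P △ R = {3, 4, 7, 8, 9}
Q ∪ (P △ R) = {3, 4, 7, 8, 9, 10, 11}
Rᶜ = {2, 5, 7, 8, 9}
R \ Rᶜ = {1, 3, 4, 6, 10, 11}
(Q ∪ (P △ R)) ∩ (R \ Rᶜ) = {3, 4, 10, 11}
(R ∪ P) △ ((Q ∪ (P △ R)) ∩ (R \ Rᶜ)) = {1, 6, 7, 8, 9}
((R ∪ P) △ ((Q ∪ (P △ R)) ∩ (R \ Rᶜ)))ᶜ = {2, 3, 4, 5, 10, 11}
Q ∩ R = {4, 10, 11}
Qᶜ = {1, 2, 3, 5, 6}
(Q ∩ R) \ Qᶜ = {4, 10, 11}
R ∪ Q = {1, 3, 4, 6, 7, 8, 9, 10, 11}
((Q ∩ R) \ Qᶜ) \ (R ∪ Q) = {}
R \ (((Q ∩ R) \ Qᶜ) \ (R ∪ Q)) = {1, 3, 4, 6, 10, 11}
3 lies in both, so they are not disjoint.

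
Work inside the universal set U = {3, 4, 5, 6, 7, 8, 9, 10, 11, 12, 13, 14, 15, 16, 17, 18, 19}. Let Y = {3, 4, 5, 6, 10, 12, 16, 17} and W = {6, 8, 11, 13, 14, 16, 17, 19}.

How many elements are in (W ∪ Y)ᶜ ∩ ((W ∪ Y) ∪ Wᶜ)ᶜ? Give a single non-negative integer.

W ∪ Y = {3, 4, 5, 6, 8, 10, 11, 12, 13, 14, 16, 17, 19}
(W ∪ Y)ᶜ = {7, 9, 15, 18}
Wᶜ = {3, 4, 5, 7, 9, 10, 12, 15, 18}
(W ∪ Y) ∪ Wᶜ = {3, 4, 5, 6, 7, 8, 9, 10, 11, 12, 13, 14, 15, 16, 17, 18, 19}
((W ∪ Y) ∪ Wᶜ)ᶜ = {}
(W ∪ Y)ᶜ ∩ ((W ∪ Y) ∪ Wᶜ)ᶜ = {}
|(W ∪ Y)ᶜ ∩ ((W ∪ Y) ∪ Wᶜ)ᶜ| = 0

0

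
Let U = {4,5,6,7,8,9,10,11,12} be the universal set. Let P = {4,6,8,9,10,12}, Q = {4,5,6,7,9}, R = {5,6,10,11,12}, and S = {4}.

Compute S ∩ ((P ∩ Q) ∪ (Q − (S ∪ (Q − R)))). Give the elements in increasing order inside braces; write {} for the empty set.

P ∩ Q = {4,6,9}
Q − R = {4,7,9}
S ∪ (Q − R) = {4,7,9}
Q − (S ∪ (Q − R)) = {5,6}
(P ∩ Q) ∪ (Q − (S ∪ (Q − R))) = {4,5,6,9}
S ∩ ((P ∩ Q) ∪ (Q − (S ∪ (Q − R)))) = {4}

{4}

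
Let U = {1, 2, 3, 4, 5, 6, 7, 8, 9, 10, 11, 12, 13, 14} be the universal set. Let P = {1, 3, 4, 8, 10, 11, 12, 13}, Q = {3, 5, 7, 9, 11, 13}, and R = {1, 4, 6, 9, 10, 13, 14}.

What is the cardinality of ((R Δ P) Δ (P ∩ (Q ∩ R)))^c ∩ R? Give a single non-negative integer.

R Δ P = {3, 6, 8, 9, 11, 12, 14}
Q ∩ R = {9, 13}
P ∩ (Q ∩ R) = {13}
(R Δ P) Δ (P ∩ (Q ∩ R)) = {3, 6, 8, 9, 11, 12, 13, 14}
((R Δ P) Δ (P ∩ (Q ∩ R)))^c = {1, 2, 4, 5, 7, 10}
((R Δ P) Δ (P ∩ (Q ∩ R)))^c ∩ R = {1, 4, 10}
|((R Δ P) Δ (P ∩ (Q ∩ R)))^c ∩ R| = 3

3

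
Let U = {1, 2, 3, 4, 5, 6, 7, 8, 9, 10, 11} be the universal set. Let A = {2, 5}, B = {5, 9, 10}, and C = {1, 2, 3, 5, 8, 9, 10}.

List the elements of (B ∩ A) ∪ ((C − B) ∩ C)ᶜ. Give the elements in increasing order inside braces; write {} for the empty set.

{4, 5, 6, 7, 9, 10, 11}

B ∩ A = {5}
C − B = {1, 2, 3, 8}
(C − B) ∩ C = {1, 2, 3, 8}
((C − B) ∩ C)ᶜ = {4, 5, 6, 7, 9, 10, 11}
(B ∩ A) ∪ ((C − B) ∩ C)ᶜ = {4, 5, 6, 7, 9, 10, 11}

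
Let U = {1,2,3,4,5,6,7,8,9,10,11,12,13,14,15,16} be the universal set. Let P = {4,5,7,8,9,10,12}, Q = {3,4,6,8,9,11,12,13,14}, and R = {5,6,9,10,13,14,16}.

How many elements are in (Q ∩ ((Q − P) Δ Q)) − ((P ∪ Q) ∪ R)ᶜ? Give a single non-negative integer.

4

Q − P = {3,6,11,13,14}
(Q − P) Δ Q = {4,8,9,12}
Q ∩ ((Q − P) Δ Q) = {4,8,9,12}
P ∪ Q = {3,4,5,6,7,8,9,10,11,12,13,14}
(P ∪ Q) ∪ R = {3,4,5,6,7,8,9,10,11,12,13,14,16}
((P ∪ Q) ∪ R)ᶜ = {1,2,15}
(Q ∩ ((Q − P) Δ Q)) − ((P ∪ Q) ∪ R)ᶜ = {4,8,9,12}
|(Q ∩ ((Q − P) Δ Q)) − ((P ∪ Q) ∪ R)ᶜ| = 4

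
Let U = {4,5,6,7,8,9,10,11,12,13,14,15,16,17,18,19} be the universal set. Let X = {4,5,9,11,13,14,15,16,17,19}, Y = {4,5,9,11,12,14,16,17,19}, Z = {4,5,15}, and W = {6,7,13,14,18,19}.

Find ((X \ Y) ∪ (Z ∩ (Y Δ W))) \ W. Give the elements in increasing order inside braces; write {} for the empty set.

X \ Y = {13,15}
Y Δ W = {4,5,6,7,9,11,12,13,16,17,18}
Z ∩ (Y Δ W) = {4,5}
(X \ Y) ∪ (Z ∩ (Y Δ W)) = {4,5,13,15}
((X \ Y) ∪ (Z ∩ (Y Δ W))) \ W = {4,5,15}

{4,5,15}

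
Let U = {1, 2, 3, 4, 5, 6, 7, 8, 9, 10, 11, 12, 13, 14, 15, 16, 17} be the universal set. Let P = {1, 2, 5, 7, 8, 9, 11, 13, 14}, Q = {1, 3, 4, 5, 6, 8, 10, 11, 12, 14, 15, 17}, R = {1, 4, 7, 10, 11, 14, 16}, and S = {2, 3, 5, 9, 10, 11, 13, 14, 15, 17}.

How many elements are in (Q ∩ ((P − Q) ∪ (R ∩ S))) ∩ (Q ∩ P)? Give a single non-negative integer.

P − Q = {2, 7, 9, 13}
R ∩ S = {10, 11, 14}
(P − Q) ∪ (R ∩ S) = {2, 7, 9, 10, 11, 13, 14}
Q ∩ ((P − Q) ∪ (R ∩ S)) = {10, 11, 14}
Q ∩ P = {1, 5, 8, 11, 14}
(Q ∩ ((P − Q) ∪ (R ∩ S))) ∩ (Q ∩ P) = {11, 14}
|(Q ∩ ((P − Q) ∪ (R ∩ S))) ∩ (Q ∩ P)| = 2

2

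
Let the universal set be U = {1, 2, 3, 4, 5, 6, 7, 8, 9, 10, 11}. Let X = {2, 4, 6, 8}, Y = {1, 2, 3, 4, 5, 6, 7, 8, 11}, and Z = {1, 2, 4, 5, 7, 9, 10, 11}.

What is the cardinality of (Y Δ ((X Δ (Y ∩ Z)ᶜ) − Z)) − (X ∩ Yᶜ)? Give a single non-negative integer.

8

Y ∩ Z = {1, 2, 4, 5, 7, 11}
(Y ∩ Z)ᶜ = {3, 6, 8, 9, 10}
X Δ (Y ∩ Z)ᶜ = {2, 3, 4, 9, 10}
(X Δ (Y ∩ Z)ᶜ) − Z = {3}
Y Δ ((X Δ (Y ∩ Z)ᶜ) − Z) = {1, 2, 4, 5, 6, 7, 8, 11}
Yᶜ = {9, 10}
X ∩ Yᶜ = {}
(Y Δ ((X Δ (Y ∩ Z)ᶜ) − Z)) − (X ∩ Yᶜ) = {1, 2, 4, 5, 6, 7, 8, 11}
|(Y Δ ((X Δ (Y ∩ Z)ᶜ) − Z)) − (X ∩ Yᶜ)| = 8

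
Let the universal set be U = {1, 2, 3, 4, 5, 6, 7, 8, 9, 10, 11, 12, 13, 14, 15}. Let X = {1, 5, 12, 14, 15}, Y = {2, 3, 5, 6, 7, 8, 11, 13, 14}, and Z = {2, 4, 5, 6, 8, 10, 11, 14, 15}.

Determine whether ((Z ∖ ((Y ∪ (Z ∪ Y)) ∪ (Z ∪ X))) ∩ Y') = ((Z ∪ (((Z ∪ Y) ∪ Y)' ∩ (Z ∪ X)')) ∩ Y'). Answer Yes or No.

No

Z ∪ Y = {2, 3, 4, 5, 6, 7, 8, 10, 11, 13, 14, 15}
Y ∪ (Z ∪ Y) = {2, 3, 4, 5, 6, 7, 8, 10, 11, 13, 14, 15}
Z ∪ X = {1, 2, 4, 5, 6, 8, 10, 11, 12, 14, 15}
(Y ∪ (Z ∪ Y)) ∪ (Z ∪ X) = {1, 2, 3, 4, 5, 6, 7, 8, 10, 11, 12, 13, 14, 15}
Z ∖ ((Y ∪ (Z ∪ Y)) ∪ (Z ∪ X)) = {}
Y' = {1, 4, 9, 10, 12, 15}
(Z ∖ ((Y ∪ (Z ∪ Y)) ∪ (Z ∪ X))) ∩ Y' = {}
(Z ∪ Y) ∪ Y = {2, 3, 4, 5, 6, 7, 8, 10, 11, 13, 14, 15}
((Z ∪ Y) ∪ Y)' = {1, 9, 12}
(Z ∪ X)' = {3, 7, 9, 13}
((Z ∪ Y) ∪ Y)' ∩ (Z ∪ X)' = {9}
Z ∪ (((Z ∪ Y) ∪ Y)' ∩ (Z ∪ X)') = {2, 4, 5, 6, 8, 9, 10, 11, 14, 15}
(Z ∪ (((Z ∪ Y) ∪ Y)' ∩ (Z ∪ X)')) ∩ Y' = {4, 9, 10, 15}
4 ∈ (Z ∪ (((Z ∪ Y) ∪ Y)' ∩ (Z ∪ X)')) ∩ Y' but 4 ∉ (Z ∖ ((Y ∪ (Z ∪ Y)) ∪ (Z ∪ X))) ∩ Y', so they differ.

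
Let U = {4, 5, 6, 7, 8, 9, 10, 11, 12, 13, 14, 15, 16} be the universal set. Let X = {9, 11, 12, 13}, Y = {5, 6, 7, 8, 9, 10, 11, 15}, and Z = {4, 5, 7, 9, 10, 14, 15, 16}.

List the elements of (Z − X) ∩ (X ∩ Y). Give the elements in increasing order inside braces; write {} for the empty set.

{}

Z − X = {4, 5, 7, 10, 14, 15, 16}
X ∩ Y = {9, 11}
(Z − X) ∩ (X ∩ Y) = {}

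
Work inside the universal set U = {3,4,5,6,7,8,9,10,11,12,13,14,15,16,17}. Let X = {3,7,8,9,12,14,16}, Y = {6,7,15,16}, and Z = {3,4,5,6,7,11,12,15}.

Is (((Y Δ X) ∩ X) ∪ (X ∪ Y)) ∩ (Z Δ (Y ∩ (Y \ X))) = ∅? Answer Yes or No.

Y Δ X = {3,6,8,9,12,14,15}
(Y Δ X) ∩ X = {3,8,9,12,14}
X ∪ Y = {3,6,7,8,9,12,14,15,16}
((Y Δ X) ∩ X) ∪ (X ∪ Y) = {3,6,7,8,9,12,14,15,16}
Y \ X = {6,15}
Y ∩ (Y \ X) = {6,15}
Z Δ (Y ∩ (Y \ X)) = {3,4,5,7,11,12}
3 lies in both, so they are not disjoint.

No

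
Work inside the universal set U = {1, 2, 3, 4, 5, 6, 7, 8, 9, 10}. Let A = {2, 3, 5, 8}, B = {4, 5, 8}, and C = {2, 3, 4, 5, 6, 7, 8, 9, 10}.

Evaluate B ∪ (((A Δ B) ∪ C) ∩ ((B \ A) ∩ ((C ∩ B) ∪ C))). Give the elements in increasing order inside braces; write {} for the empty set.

{4, 5, 8}

A Δ B = {2, 3, 4}
(A Δ B) ∪ C = {2, 3, 4, 5, 6, 7, 8, 9, 10}
B \ A = {4}
C ∩ B = {4, 5, 8}
(C ∩ B) ∪ C = {2, 3, 4, 5, 6, 7, 8, 9, 10}
(B \ A) ∩ ((C ∩ B) ∪ C) = {4}
((A Δ B) ∪ C) ∩ ((B \ A) ∩ ((C ∩ B) ∪ C)) = {4}
B ∪ (((A Δ B) ∪ C) ∩ ((B \ A) ∩ ((C ∩ B) ∪ C))) = {4, 5, 8}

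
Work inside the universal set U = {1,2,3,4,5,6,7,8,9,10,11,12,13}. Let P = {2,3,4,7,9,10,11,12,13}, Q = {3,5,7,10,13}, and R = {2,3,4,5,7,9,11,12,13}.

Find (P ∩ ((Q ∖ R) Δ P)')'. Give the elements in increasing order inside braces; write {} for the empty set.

Q ∖ R = {10}
(Q ∖ R) Δ P = {2,3,4,7,9,11,12,13}
((Q ∖ R) Δ P)' = {1,5,6,8,10}
P ∩ ((Q ∖ R) Δ P)' = {10}
(P ∩ ((Q ∖ R) Δ P)')' = {1,2,3,4,5,6,7,8,9,11,12,13}

{1,2,3,4,5,6,7,8,9,11,12,13}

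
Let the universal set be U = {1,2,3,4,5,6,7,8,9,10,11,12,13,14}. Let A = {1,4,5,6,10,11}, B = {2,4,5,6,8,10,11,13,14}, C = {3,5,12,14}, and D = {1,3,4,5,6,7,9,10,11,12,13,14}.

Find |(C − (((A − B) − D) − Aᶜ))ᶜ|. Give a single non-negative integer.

A − B = {1}
(A − B) − D = {}
Aᶜ = {2,3,7,8,9,12,13,14}
((A − B) − D) − Aᶜ = {}
C − (((A − B) − D) − Aᶜ) = {3,5,12,14}
(C − (((A − B) − D) − Aᶜ))ᶜ = {1,2,4,6,7,8,9,10,11,13}
|(C − (((A − B) − D) − Aᶜ))ᶜ| = 10

10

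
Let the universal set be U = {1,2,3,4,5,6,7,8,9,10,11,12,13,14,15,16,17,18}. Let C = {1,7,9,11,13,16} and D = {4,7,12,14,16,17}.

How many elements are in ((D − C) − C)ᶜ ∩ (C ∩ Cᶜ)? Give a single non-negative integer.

D − C = {4,12,14,17}
(D − C) − C = {4,12,14,17}
((D − C) − C)ᶜ = {1,2,3,5,6,7,8,9,10,11,13,15,16,18}
Cᶜ = {2,3,4,5,6,8,10,12,14,15,17,18}
C ∩ Cᶜ = {}
((D − C) − C)ᶜ ∩ (C ∩ Cᶜ) = {}
|((D − C) − C)ᶜ ∩ (C ∩ Cᶜ)| = 0

0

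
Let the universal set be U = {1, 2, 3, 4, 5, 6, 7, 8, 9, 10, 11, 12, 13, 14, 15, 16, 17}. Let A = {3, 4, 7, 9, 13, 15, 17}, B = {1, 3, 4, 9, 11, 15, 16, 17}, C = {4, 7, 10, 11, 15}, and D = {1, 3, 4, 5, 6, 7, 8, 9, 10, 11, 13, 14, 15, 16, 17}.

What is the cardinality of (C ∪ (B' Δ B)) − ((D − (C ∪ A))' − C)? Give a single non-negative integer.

11

B' = {2, 5, 6, 7, 8, 10, 12, 13, 14}
B' Δ B = {1, 2, 3, 4, 5, 6, 7, 8, 9, 10, 11, 12, 13, 14, 15, 16, 17}
C ∪ (B' Δ B) = {1, 2, 3, 4, 5, 6, 7, 8, 9, 10, 11, 12, 13, 14, 15, 16, 17}
C ∪ A = {3, 4, 7, 9, 10, 11, 13, 15, 17}
D − (C ∪ A) = {1, 5, 6, 8, 14, 16}
(D − (C ∪ A))' = {2, 3, 4, 7, 9, 10, 11, 12, 13, 15, 17}
(D − (C ∪ A))' − C = {2, 3, 9, 12, 13, 17}
(C ∪ (B' Δ B)) − ((D − (C ∪ A))' − C) = {1, 4, 5, 6, 7, 8, 10, 11, 14, 15, 16}
|(C ∪ (B' Δ B)) − ((D − (C ∪ A))' − C)| = 11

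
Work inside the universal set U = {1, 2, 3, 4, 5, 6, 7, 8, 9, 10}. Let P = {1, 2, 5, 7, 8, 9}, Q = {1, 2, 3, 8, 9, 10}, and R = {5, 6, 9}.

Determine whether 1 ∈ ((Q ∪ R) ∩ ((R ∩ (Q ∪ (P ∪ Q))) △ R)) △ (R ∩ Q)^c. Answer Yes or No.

1 ∈ Q and 1 ∉ R, so 1 ∈ Q ∪ R
1 ∈ P and 1 ∈ Q, so 1 ∈ P ∪ Q
1 ∈ Q and 1 ∈ (P ∪ Q), so 1 ∈ Q ∪ (P ∪ Q)
1 ∉ R and 1 ∈ (Q ∪ (P ∪ Q)), so 1 ∉ R ∩ (Q ∪ (P ∪ Q))
1 ∉ (R ∩ (Q ∪ (P ∪ Q))) and 1 ∉ R, so 1 ∉ (R ∩ (Q ∪ (P ∪ Q))) △ R
1 ∈ (Q ∪ R) and 1 ∉ ((R ∩ (Q ∪ (P ∪ Q))) △ R), so 1 ∉ (Q ∪ R) ∩ ((R ∩ (Q ∪ (P ∪ Q))) △ R)
1 ∉ R and 1 ∈ Q, so 1 ∉ R ∩ Q
1 ∈ (R ∩ Q)^c since 1 ∉ (R ∩ Q)
1 ∉ ((Q ∪ R) ∩ ((R ∩ (Q ∪ (P ∪ Q))) △ R)) and 1 ∈ (R ∩ Q)^c, so 1 ∈ ((Q ∪ R) ∩ ((R ∩ (Q ∪ (P ∪ Q))) △ R)) △ (R ∩ Q)^c

Yes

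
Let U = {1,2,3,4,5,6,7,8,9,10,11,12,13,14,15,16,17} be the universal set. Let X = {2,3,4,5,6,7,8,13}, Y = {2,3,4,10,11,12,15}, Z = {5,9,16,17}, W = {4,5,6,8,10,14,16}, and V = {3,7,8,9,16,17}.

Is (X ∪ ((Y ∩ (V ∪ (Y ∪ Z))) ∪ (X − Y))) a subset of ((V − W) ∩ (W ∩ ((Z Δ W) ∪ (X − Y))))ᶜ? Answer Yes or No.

Y ∪ Z = {2,3,4,5,9,10,11,12,15,16,17}
V ∪ (Y ∪ Z) = {2,3,4,5,7,8,9,10,11,12,15,16,17}
Y ∩ (V ∪ (Y ∪ Z)) = {2,3,4,10,11,12,15}
X − Y = {5,6,7,8,13}
(Y ∩ (V ∪ (Y ∪ Z))) ∪ (X − Y) = {2,3,4,5,6,7,8,10,11,12,13,15}
X ∪ ((Y ∩ (V ∪ (Y ∪ Z))) ∪ (X − Y)) = {2,3,4,5,6,7,8,10,11,12,13,15}
V − W = {3,7,9,17}
Z Δ W = {4,6,8,9,10,14,17}
(Z Δ W) ∪ (X − Y) = {4,5,6,7,8,9,10,13,14,17}
W ∩ ((Z Δ W) ∪ (X − Y)) = {4,5,6,8,10,14}
(V − W) ∩ (W ∩ ((Z Δ W) ∪ (X − Y))) = {}
((V − W) ∩ (W ∩ ((Z Δ W) ∪ (X − Y))))ᶜ = {1,2,3,4,5,6,7,8,9,10,11,12,13,14,15,16,17}
Every element of {2,3,4,5,6,7,8,10,11,12,13,15} is in {1,2,3,4,5,6,7,8,9,10,11,12,13,14,15,16,17}, so X ∪ ((Y ∩ (V ∪ (Y ∪ Z))) ∪ (X − Y)) ⊆ ((V − W) ∩ (W ∩ ((Z Δ W) ∪ (X − Y))))ᶜ.

Yes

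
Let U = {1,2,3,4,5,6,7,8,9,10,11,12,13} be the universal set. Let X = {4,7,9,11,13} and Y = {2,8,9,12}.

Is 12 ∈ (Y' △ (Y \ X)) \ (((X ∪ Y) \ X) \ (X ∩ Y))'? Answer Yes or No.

Yes

12 ∈ Y, so 12 ∉ Y'
12 ∈ Y and 12 ∉ X, so 12 ∈ Y \ X
12 ∉ Y' and 12 ∈ (Y \ X), so 12 ∈ Y' △ (Y \ X)
12 ∉ X and 12 ∈ Y, so 12 ∈ X ∪ Y
12 ∈ (X ∪ Y) and 12 ∉ X, so 12 ∈ (X ∪ Y) \ X
12 ∉ X and 12 ∈ Y, so 12 ∉ X ∩ Y
12 ∈ ((X ∪ Y) \ X) and 12 ∉ (X ∩ Y), so 12 ∈ ((X ∪ Y) \ X) \ (X ∩ Y)
12 ∉ (((X ∪ Y) \ X) \ (X ∩ Y))' since 12 ∈ (((X ∪ Y) \ X) \ (X ∩ Y))
12 ∈ (Y' △ (Y \ X)) and 12 ∉ (((X ∪ Y) \ X) \ (X ∩ Y))', so 12 ∈ (Y' △ (Y \ X)) \ (((X ∪ Y) \ X) \ (X ∩ Y))'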